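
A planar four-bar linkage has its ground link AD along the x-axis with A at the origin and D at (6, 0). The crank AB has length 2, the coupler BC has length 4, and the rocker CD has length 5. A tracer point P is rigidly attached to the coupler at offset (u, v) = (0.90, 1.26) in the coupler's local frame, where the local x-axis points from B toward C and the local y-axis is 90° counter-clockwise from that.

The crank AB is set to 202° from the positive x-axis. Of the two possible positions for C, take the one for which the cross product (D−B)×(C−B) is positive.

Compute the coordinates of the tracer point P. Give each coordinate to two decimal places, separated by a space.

A=(0,0), D=(6.00,0)
B = A + 2.00·(cos202°, sin202°) = (-1.8544, -0.7492)
|BD| = 7.8900
circle(B,4.00) ∩ circle(D,5.00): a=3.3747, h=2.1475
  candidates: C₊=(1.3011,1.7090) cross=16.944; C₋=(1.7090,-2.5665) cross=-16.944
  mode + wants cross > 0 → take C=(1.3011,1.7090) (cross=16.944)
ex = (C−B)/|BC| = (0.7889,0.6146); ey = (-0.6146,0.7889)
P = B + 0.90·ex + 1.26·ey = (-1.9187,0.7979)

-1.92 0.80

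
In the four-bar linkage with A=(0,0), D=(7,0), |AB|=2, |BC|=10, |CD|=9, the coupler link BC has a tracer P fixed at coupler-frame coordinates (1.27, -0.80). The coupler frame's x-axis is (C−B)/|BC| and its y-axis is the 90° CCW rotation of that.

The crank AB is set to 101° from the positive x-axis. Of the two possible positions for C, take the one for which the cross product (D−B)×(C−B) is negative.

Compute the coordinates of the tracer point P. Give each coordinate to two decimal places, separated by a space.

A=(0,0), D=(7.00,0)
B = A + 2.00·(cos101°, sin101°) = (-0.3816, 1.9633)
|BD| = 7.6382
circle(B,10.00) ∩ circle(D,9.00): a=5.0629, h=8.6237
  candidates: C₊=(6.7277,8.9959) cross=65.870; C₋=(2.2946,-7.6720) cross=-65.870
  mode - wants cross < 0 → take C=(2.2946,-7.6720) (cross=-65.870)
ex = (C−B)/|BC| = (0.2676,-0.9635); ey = (0.9635,0.2676)
P = B + 1.27·ex + -0.80·ey = (-0.8126,0.5255)

-0.81 0.53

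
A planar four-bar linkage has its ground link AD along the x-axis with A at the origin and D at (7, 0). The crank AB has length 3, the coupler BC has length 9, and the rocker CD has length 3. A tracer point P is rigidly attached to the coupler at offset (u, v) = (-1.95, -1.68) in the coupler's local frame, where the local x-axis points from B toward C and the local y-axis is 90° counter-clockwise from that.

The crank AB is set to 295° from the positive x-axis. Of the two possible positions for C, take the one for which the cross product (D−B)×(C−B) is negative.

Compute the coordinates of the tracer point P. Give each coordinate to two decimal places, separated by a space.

-0.19 -4.84

A=(0,0), D=(7.00,0)
B = A + 3.00·(cos295°, sin295°) = (1.2679, -2.7189)
|BD| = 6.3443
circle(B,9.00) ∩ circle(D,3.00): a=8.8465, h=1.6549
  candidates: C₊=(8.5516,2.5676) cross=10.499; C₋=(9.9700,-0.4229) cross=-10.499
  mode - wants cross < 0 → take C=(9.9700,-0.4229) (cross=-10.499)
ex = (C−B)/|BC| = (0.9669,0.2551); ey = (-0.2551,0.9669)
P = B + -1.95·ex + -1.68·ey = (-0.1890,-4.8408)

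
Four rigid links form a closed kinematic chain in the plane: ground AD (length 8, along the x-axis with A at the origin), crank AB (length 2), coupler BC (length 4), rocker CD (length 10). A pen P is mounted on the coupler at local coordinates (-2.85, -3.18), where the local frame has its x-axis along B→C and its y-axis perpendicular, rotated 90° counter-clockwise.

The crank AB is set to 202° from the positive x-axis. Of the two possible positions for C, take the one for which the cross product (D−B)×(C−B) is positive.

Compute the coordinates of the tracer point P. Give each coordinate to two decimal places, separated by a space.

A=(0,0), D=(8.00,0)
B = A + 2.00·(cos202°, sin202°) = (-1.8544, -0.7492)
|BD| = 9.8828
circle(B,4.00) ∩ circle(D,10.00): a=0.6916, h=3.9398
  candidates: C₊=(-1.4634,3.2316) cross=38.936; C₋=(-0.8661,-4.6252) cross=-38.936
  mode + wants cross > 0 → take C=(-1.4634,3.2316) (cross=38.936)
ex = (C−B)/|BC| = (0.0977,0.9952); ey = (-0.9952,0.0977)
P = B + -2.85·ex + -3.18·ey = (1.0319,-3.8964)

1.03 -3.90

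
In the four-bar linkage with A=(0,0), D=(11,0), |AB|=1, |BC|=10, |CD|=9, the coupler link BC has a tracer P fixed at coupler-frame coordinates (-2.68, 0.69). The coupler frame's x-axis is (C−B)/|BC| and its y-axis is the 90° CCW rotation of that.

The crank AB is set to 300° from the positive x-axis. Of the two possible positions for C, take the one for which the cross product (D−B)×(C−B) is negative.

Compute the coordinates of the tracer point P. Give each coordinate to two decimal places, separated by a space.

A=(0,0), D=(11.00,0)
B = A + 1.00·(cos300°, sin300°) = (0.5000, -0.8660)
|BD| = 10.5357
circle(B,10.00) ∩ circle(D,9.00): a=6.1695, h=7.8700
  candidates: C₊=(6.0017,7.4845) cross=82.916; C₋=(7.2956,-8.2023) cross=-82.916
  mode - wants cross < 0 → take C=(7.2956,-8.2023) (cross=-82.916)
ex = (C−B)/|BC| = (0.6796,-0.7336); ey = (0.7336,0.6796)
P = B + -2.68·ex + 0.69·ey = (-0.8150,1.5690)

-0.82 1.57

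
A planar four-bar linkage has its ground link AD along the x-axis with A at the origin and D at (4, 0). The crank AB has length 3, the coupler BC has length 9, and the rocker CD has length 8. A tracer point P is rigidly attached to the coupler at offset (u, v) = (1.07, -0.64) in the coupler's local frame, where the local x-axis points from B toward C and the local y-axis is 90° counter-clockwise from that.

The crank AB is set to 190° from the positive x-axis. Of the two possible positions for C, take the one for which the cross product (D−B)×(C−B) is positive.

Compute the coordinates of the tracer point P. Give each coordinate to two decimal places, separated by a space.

-1.90 0.14

A=(0,0), D=(4.00,0)
B = A + 3.00·(cos190°, sin190°) = (-2.9544, -0.5209)
|BD| = 6.9739
circle(B,9.00) ∩ circle(D,8.00): a=4.7058, h=7.6717
  candidates: C₊=(1.1651,7.4809) cross=53.502; C₋=(2.3113,-7.8197) cross=-53.502
  mode + wants cross > 0 → take C=(1.1651,7.4809) (cross=53.502)
ex = (C−B)/|BC| = (0.4577,0.8891); ey = (-0.8891,0.4577)
P = B + 1.07·ex + -0.64·ey = (-1.8956,0.1374)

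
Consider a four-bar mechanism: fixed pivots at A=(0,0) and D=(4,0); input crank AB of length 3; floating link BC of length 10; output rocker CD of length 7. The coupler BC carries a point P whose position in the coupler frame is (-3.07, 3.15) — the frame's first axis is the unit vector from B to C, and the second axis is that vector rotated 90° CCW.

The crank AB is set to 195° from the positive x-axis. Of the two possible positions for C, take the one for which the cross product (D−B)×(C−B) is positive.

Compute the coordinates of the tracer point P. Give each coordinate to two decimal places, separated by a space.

-7.28 -1.17

A=(0,0), D=(4.00,0)
B = A + 3.00·(cos195°, sin195°) = (-2.8978, -0.7765)
|BD| = 6.9413
circle(B,10.00) ∩ circle(D,7.00): a=7.1443, h=6.9971
  candidates: C₊=(3.4190,6.9758) cross=48.569; C₋=(4.9844,-6.9304) cross=-48.569
  mode + wants cross > 0 → take C=(3.4190,6.9758) (cross=48.569)
ex = (C−B)/|BC| = (0.6317,0.7752); ey = (-0.7752,0.6317)
P = B + -3.07·ex + 3.15·ey = (-7.2790,-1.1666)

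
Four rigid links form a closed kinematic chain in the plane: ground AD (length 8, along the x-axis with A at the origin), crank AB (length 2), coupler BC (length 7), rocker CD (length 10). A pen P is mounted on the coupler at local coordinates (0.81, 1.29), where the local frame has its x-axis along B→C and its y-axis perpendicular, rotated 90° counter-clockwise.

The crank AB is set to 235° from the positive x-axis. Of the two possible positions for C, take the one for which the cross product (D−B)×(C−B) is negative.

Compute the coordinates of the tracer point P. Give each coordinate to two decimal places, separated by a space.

A=(0,0), D=(8.00,0)
B = A + 2.00·(cos235°, sin235°) = (-1.1472, -1.6383)
|BD| = 9.2927
circle(B,7.00) ∩ circle(D,10.00): a=1.9023, h=6.7366
  candidates: C₊=(-0.4623,5.3281) cross=62.601; C₋=(1.9130,-7.9340) cross=-62.601
  mode - wants cross < 0 → take C=(1.9130,-7.9340) (cross=-62.601)
ex = (C−B)/|BC| = (0.4372,-0.8994); ey = (0.8994,0.4372)
P = B + 0.81·ex + 1.29·ey = (0.3672,-1.8029)

0.37 -1.80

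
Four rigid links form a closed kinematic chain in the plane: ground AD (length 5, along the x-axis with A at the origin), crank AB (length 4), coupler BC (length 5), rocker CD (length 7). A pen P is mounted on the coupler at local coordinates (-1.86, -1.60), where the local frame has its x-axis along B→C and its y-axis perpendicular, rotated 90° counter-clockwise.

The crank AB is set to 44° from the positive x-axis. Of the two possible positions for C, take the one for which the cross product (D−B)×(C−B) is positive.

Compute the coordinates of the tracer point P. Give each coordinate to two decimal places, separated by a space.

A=(0,0), D=(5.00,0)
B = A + 4.00·(cos44°, sin44°) = (2.8774, 2.7786)
|BD| = 3.4966
circle(B,5.00) ∩ circle(D,7.00): a=-1.6836, h=4.7080
  candidates: C₊=(5.5966,6.9745) cross=16.462; C₋=(-1.8859,1.2585) cross=-16.462
  mode + wants cross > 0 → take C=(5.5966,6.9745) (cross=16.462)
ex = (C−B)/|BC| = (0.5439,0.8392); ey = (-0.8392,0.5439)
P = B + -1.86·ex + -1.60·ey = (3.2085,0.3476)

3.21 0.35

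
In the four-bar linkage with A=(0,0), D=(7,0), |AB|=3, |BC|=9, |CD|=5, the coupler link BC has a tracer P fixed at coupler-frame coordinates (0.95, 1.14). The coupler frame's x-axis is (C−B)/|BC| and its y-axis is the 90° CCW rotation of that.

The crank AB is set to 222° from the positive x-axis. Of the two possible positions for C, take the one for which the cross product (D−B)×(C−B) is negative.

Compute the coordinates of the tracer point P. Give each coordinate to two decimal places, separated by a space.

-0.96 -1.24

A=(0,0), D=(7.00,0)
B = A + 3.00·(cos222°, sin222°) = (-2.2294, -2.0074)
|BD| = 9.4452
circle(B,9.00) ∩ circle(D,5.00): a=7.6871, h=4.6807
  candidates: C₊=(4.2872,4.2001) cross=44.210; C₋=(6.2768,-4.9474) cross=-44.210
  mode - wants cross < 0 → take C=(6.2768,-4.9474) (cross=-44.210)
ex = (C−B)/|BC| = (0.9451,-0.3267); ey = (0.3267,0.9451)
P = B + 0.95·ex + 1.14·ey = (-0.9591,-1.2403)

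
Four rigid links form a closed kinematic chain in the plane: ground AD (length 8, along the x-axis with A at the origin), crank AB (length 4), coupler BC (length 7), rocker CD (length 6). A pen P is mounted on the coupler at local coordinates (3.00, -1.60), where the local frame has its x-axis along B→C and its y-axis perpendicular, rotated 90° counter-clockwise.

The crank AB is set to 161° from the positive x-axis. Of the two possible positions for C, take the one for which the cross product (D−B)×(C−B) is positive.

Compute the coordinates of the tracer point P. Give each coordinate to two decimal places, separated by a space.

A=(0,0), D=(8.00,0)
B = A + 4.00·(cos161°, sin161°) = (-3.7821, 1.3023)
|BD| = 11.8538
circle(B,7.00) ∩ circle(D,6.00): a=6.4753, h=2.6591
  candidates: C₊=(2.9461,3.2339) cross=31.521; C₋=(2.3619,-2.0521) cross=-31.521
  mode + wants cross > 0 → take C=(2.9461,3.2339) (cross=31.521)
ex = (C−B)/|BC| = (0.9612,0.2760); ey = (-0.2760,0.9612)
P = B + 3.00·ex + -1.60·ey = (-0.4570,0.5923)

-0.46 0.59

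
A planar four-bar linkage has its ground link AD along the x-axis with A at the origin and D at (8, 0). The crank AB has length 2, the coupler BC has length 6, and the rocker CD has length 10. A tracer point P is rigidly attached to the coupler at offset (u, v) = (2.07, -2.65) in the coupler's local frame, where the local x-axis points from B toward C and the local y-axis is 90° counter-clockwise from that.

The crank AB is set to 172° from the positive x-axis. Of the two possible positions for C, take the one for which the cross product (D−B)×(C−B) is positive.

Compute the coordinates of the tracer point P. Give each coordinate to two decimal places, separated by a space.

1.20 1.38

A=(0,0), D=(8.00,0)
B = A + 2.00·(cos172°, sin172°) = (-1.9805, 0.2783)
|BD| = 9.9844
circle(B,6.00) ∩ circle(D,10.00): a=1.7872, h=5.7276
  candidates: C₊=(-0.0343,5.9539) cross=57.187; C₋=(-0.3537,-5.4969) cross=-57.187
  mode + wants cross > 0 → take C=(-0.0343,5.9539) (cross=57.187)
ex = (C−B)/|BC| = (0.3244,0.9459); ey = (-0.9459,0.3244)
P = B + 2.07·ex + -2.65·ey = (1.1976,1.3769)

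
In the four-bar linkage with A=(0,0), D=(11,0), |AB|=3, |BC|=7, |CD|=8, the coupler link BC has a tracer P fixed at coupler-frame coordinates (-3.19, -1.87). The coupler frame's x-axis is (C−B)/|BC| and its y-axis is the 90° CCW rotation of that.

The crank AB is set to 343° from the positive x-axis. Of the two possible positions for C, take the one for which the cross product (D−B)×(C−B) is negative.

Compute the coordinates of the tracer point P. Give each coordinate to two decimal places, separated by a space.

-0.44 0.77

A=(0,0), D=(11.00,0)
B = A + 3.00·(cos343°, sin343°) = (2.8689, -0.8771)
|BD| = 8.1783
circle(B,7.00) ∩ circle(D,8.00): a=3.1721, h=6.2400
  candidates: C₊=(5.3534,5.6671) cross=51.033; C₋=(6.6919,-6.7410) cross=-51.033
  mode - wants cross < 0 → take C=(6.6919,-6.7410) (cross=-51.033)
ex = (C−B)/|BC| = (0.5461,-0.8377); ey = (0.8377,0.5461)
P = B + -3.19·ex + -1.87·ey = (-0.4398,0.7738)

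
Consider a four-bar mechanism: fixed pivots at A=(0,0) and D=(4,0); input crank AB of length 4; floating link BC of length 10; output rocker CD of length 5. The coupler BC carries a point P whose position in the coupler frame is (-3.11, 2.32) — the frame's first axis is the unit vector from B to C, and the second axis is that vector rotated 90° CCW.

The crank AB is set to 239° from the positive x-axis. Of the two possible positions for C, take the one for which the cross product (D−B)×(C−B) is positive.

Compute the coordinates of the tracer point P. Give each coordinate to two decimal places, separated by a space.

-5.70 -4.78

A=(0,0), D=(4.00,0)
B = A + 4.00·(cos239°, sin239°) = (-2.0602, -3.4287)
|BD| = 6.9628
circle(B,10.00) ∩ circle(D,5.00): a=8.8672, h=4.6232
  candidates: C₊=(3.3809,4.9615) cross=32.190; C₋=(7.9340,-3.0861) cross=-32.190
  mode + wants cross > 0 → take C=(3.3809,4.9615) (cross=32.190)
ex = (C−B)/|BC| = (0.5441,0.8390); ey = (-0.8390,0.5441)
P = B + -3.11·ex + 2.32·ey = (-5.6988,-4.7757)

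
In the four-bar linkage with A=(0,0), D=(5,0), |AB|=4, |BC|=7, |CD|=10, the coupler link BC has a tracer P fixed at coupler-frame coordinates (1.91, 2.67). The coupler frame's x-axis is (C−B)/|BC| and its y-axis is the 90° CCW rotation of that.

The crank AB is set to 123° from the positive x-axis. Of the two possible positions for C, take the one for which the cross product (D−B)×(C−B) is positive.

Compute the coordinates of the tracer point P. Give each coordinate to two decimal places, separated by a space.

A=(0,0), D=(5.00,0)
B = A + 4.00·(cos123°, sin123°) = (-2.1786, 3.3547)
|BD| = 7.9237
circle(B,7.00) ∩ circle(D,10.00): a=0.7437, h=6.9604
  candidates: C₊=(1.4420,9.3456) cross=55.152; C₋=(-4.4516,-3.2660) cross=-55.152
  mode + wants cross > 0 → take C=(1.4420,9.3456) (cross=55.152)
ex = (C−B)/|BC| = (0.5172,0.8558); ey = (-0.8558,0.5172)
P = B + 1.91·ex + 2.67·ey = (-3.4758,6.3703)

-3.48 6.37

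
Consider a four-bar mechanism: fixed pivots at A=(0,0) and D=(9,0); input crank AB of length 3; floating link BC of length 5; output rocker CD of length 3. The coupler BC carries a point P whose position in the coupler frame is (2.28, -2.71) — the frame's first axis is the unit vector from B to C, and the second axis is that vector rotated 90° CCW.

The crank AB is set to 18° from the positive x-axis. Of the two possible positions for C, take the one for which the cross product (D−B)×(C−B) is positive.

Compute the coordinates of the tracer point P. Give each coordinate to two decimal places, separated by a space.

A=(0,0), D=(9.00,0)
B = A + 3.00·(cos18°, sin18°) = (2.8532, 0.9271)
|BD| = 6.2163
circle(B,5.00) ∩ circle(D,3.00): a=4.3951, h=2.3839
  candidates: C₊=(7.5546,2.6289) cross=14.819; C₋=(6.8436,-2.0857) cross=-14.819
  mode + wants cross > 0 → take C=(7.5546,2.6289) (cross=14.819)
ex = (C−B)/|BC| = (0.9403,0.3404); ey = (-0.3404,0.9403)
P = B + 2.28·ex + -2.71·ey = (5.9194,-0.8451)

5.92 -0.85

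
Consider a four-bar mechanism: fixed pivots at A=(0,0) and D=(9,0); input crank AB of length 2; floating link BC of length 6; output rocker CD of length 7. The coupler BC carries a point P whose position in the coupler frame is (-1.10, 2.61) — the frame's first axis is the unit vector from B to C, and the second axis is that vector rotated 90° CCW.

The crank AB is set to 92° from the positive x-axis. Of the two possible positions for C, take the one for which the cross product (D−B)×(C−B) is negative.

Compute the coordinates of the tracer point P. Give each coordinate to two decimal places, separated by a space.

1.69 4.22

A=(0,0), D=(9.00,0)
B = A + 2.00·(cos92°, sin92°) = (-0.0698, 1.9988)
|BD| = 9.2874
circle(B,6.00) ∩ circle(D,7.00): a=3.9438, h=4.5217
  candidates: C₊=(4.7548,5.5658) cross=41.995; C₋=(2.8085,-3.2658) cross=-41.995
  mode - wants cross < 0 → take C=(2.8085,-3.2658) (cross=-41.995)
ex = (C−B)/|BC| = (0.4797,-0.8774); ey = (0.8774,0.4797)
P = B + -1.10·ex + 2.61·ey = (1.6926,4.2160)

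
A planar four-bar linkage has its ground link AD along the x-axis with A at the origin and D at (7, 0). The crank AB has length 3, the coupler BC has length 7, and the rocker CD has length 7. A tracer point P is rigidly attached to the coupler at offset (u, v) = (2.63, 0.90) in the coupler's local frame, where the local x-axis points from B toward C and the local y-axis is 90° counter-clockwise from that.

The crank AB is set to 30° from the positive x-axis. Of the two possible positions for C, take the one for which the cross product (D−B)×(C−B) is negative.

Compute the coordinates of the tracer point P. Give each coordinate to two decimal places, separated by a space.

A=(0,0), D=(7.00,0)
B = A + 3.00·(cos30°, sin30°) = (2.5981, 1.5000)
|BD| = 4.6505
circle(B,7.00) ∩ circle(D,7.00): a=2.3252, h=6.6025
  candidates: C₊=(6.9287,6.9996) cross=30.705; C₋=(2.6694,-5.4996) cross=-30.705
  mode - wants cross < 0 → take C=(2.6694,-5.4996) (cross=-30.705)
ex = (C−B)/|BC| = (0.0102,-0.9999); ey = (0.9999,0.0102)
P = B + 2.63·ex + 0.90·ey = (3.5248,-1.1207)

3.52 -1.12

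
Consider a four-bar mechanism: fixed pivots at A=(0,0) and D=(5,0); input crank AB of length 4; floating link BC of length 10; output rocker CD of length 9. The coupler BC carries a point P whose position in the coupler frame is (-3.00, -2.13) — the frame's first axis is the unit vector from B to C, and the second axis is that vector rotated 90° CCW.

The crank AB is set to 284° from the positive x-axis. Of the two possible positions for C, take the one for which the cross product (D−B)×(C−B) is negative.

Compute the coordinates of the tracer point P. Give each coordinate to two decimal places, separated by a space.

A=(0,0), D=(5.00,0)
B = A + 4.00·(cos284°, sin284°) = (0.9677, -3.8812)
|BD| = 5.5967
circle(B,10.00) ∩ circle(D,9.00): a=4.4958, h=8.9324
  candidates: C₊=(-1.9876,5.6722) cross=49.992; C₋=(10.4012,-7.1991) cross=-49.992
  mode - wants cross < 0 → take C=(10.4012,-7.1991) (cross=-49.992)
ex = (C−B)/|BC| = (0.9434,-0.3318); ey = (0.3318,0.9434)
P = B + -3.00·ex + -2.13·ey = (-2.5691,-4.8952)

-2.57 -4.90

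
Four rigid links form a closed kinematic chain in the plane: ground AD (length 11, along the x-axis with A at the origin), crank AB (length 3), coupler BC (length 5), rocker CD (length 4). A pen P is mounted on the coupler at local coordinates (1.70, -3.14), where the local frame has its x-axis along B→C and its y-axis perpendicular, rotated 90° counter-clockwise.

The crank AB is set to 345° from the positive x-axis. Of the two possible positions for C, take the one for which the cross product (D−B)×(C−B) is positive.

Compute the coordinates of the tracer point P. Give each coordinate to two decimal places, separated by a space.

5.87 -2.76

A=(0,0), D=(11.00,0)
B = A + 3.00·(cos345°, sin345°) = (2.8978, -0.7765)
|BD| = 8.1393
circle(B,5.00) ∩ circle(D,4.00): a=4.6225, h=1.9058
  candidates: C₊=(7.3174,1.5616) cross=15.512; C₋=(7.6810,-2.2326) cross=-15.512
  mode + wants cross > 0 → take C=(7.3174,1.5616) (cross=15.512)
ex = (C−B)/|BC| = (0.8839,0.4676); ey = (-0.4676,0.8839)
P = B + 1.70·ex + -3.14·ey = (5.8688,-2.7571)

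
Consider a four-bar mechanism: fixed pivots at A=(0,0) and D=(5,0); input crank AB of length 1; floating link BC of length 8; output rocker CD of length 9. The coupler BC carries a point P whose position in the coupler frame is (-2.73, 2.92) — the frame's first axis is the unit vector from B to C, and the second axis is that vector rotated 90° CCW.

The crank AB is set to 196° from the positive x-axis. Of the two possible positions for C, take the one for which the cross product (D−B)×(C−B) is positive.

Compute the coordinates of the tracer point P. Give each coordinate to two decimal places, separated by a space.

-4.26 -2.54

A=(0,0), D=(5.00,0)
B = A + 1.00·(cos196°, sin196°) = (-0.9613, -0.2756)
|BD| = 5.9676
circle(B,8.00) ∩ circle(D,9.00): a=1.5595, h=7.8465
  candidates: C₊=(0.2341,7.6346) cross=46.825; C₋=(0.9590,-8.0418) cross=-46.825
  mode + wants cross > 0 → take C=(0.2341,7.6346) (cross=46.825)
ex = (C−B)/|BC| = (0.1494,0.9888); ey = (-0.9888,0.1494)
P = B + -2.73·ex + 2.92·ey = (-4.2564,-2.5387)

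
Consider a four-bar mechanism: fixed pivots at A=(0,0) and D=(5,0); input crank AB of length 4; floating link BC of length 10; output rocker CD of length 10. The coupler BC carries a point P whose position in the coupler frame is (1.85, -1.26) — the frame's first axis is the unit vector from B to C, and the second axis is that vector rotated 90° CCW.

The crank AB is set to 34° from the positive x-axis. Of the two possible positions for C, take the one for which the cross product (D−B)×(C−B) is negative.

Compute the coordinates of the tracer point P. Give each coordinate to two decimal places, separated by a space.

A=(0,0), D=(5.00,0)
B = A + 4.00·(cos34°, sin34°) = (3.3162, 2.2368)
|BD| = 2.7997
circle(B,10.00) ∩ circle(D,10.00): a=1.3999, h=9.9015
  candidates: C₊=(12.0686,7.0735) cross=27.722; C₋=(-3.7525,-4.8367) cross=-27.722
  mode - wants cross < 0 → take C=(-3.7525,-4.8367) (cross=-27.722)
ex = (C−B)/|BC| = (-0.7069,-0.7073); ey = (0.7073,-0.7069)
P = B + 1.85·ex + -1.26·ey = (1.1172,1.8188)

1.12 1.82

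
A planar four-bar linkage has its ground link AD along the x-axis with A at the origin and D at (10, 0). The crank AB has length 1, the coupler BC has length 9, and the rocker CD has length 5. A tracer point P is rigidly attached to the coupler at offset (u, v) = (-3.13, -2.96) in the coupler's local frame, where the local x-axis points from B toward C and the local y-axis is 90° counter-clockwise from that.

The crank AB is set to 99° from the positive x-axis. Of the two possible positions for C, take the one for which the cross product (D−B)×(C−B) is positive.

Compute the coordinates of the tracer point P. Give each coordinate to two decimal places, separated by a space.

A=(0,0), D=(10.00,0)
B = A + 1.00·(cos99°, sin99°) = (-0.1564, 0.9877)
|BD| = 10.2043
circle(B,9.00) ∩ circle(D,5.00): a=7.8461, h=4.4089
  candidates: C₊=(8.0796,4.6165) cross=44.990; C₋=(7.2261,-4.1600) cross=-44.990
  mode + wants cross > 0 → take C=(8.0796,4.6165) (cross=44.990)
ex = (C−B)/|BC| = (0.9151,0.4032); ey = (-0.4032,0.9151)
P = B + -3.13·ex + -2.96·ey = (-1.8273,-2.9831)

-1.83 -2.98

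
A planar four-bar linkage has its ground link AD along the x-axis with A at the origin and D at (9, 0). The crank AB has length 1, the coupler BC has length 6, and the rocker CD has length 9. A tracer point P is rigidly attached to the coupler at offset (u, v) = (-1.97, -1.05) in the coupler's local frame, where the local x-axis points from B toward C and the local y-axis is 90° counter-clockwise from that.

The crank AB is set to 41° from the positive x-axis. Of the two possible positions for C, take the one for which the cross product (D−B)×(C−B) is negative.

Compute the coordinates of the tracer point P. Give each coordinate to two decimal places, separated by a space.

-0.59 2.44

A=(0,0), D=(9.00,0)
B = A + 1.00·(cos41°, sin41°) = (0.7547, 0.6561)
|BD| = 8.2713
circle(B,6.00) ∩ circle(D,9.00): a=1.4154, h=5.8307
  candidates: C₊=(2.6282,6.3561) cross=48.227; C₋=(1.7032,-5.2685) cross=-48.227
  mode - wants cross < 0 → take C=(1.7032,-5.2685) (cross=-48.227)
ex = (C−B)/|BC| = (0.1581,-0.9874); ey = (0.9874,0.1581)
P = B + -1.97·ex + -1.05·ey = (-0.5935,2.4353)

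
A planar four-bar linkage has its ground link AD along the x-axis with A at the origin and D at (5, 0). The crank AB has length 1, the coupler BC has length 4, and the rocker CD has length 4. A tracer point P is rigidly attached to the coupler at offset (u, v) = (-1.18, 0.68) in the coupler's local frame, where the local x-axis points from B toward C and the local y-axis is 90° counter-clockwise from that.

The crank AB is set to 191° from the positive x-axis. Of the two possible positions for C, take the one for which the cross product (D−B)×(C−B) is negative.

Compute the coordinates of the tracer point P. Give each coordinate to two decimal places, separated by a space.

-1.45 1.09

A=(0,0), D=(5.00,0)
B = A + 1.00·(cos191°, sin191°) = (-0.9816, -0.1908)
|BD| = 5.9847
circle(B,4.00) ∩ circle(D,4.00): a=2.9923, h=2.6544
  candidates: C₊=(1.9246,2.5577) cross=15.886; C₋=(2.0938,-2.7485) cross=-15.886
  mode - wants cross < 0 → take C=(2.0938,-2.7485) (cross=-15.886)
ex = (C−B)/|BC| = (0.7689,-0.6394); ey = (0.6394,0.7689)
P = B + -1.18·ex + 0.68·ey = (-1.4541,1.0865)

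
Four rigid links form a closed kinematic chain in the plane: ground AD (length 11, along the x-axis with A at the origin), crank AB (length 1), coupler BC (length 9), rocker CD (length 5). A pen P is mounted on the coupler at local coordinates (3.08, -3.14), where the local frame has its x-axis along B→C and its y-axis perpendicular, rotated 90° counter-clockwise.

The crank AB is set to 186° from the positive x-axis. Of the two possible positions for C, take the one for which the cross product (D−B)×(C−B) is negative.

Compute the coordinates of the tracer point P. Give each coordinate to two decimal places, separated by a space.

A=(0,0), D=(11.00,0)
B = A + 1.00·(cos186°, sin186°) = (-0.9945, -0.1045)
|BD| = 11.9950
circle(B,9.00) ∩ circle(D,5.00): a=8.3318, h=3.4031
  candidates: C₊=(7.3073,3.3711) cross=40.820; C₋=(7.3666,-3.4349) cross=-40.820
  mode - wants cross < 0 → take C=(7.3666,-3.4349) (cross=-40.820)
ex = (C−B)/|BC| = (0.9290,-0.3700); ey = (0.3700,0.9290)
P = B + 3.08·ex + -3.14·ey = (0.7049,-4.1614)

0.70 -4.16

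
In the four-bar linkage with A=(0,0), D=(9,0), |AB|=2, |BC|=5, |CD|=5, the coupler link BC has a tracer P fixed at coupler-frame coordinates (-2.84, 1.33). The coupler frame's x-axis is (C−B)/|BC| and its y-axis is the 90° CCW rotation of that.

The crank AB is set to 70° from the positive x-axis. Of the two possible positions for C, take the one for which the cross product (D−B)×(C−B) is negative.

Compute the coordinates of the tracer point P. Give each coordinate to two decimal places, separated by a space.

-0.42 4.81

A=(0,0), D=(9.00,0)
B = A + 2.00·(cos70°, sin70°) = (0.6840, 1.8794)
|BD| = 8.5257
circle(B,5.00) ∩ circle(D,5.00): a=4.2628, h=2.6131
  candidates: C₊=(5.4180,3.4885) cross=22.278; C₋=(4.2660,-1.6091) cross=-22.278
  mode - wants cross < 0 → take C=(4.2660,-1.6091) (cross=-22.278)
ex = (C−B)/|BC| = (0.7164,-0.6977); ey = (0.6977,0.7164)
P = B + -2.84·ex + 1.33·ey = (-0.4226,4.8136)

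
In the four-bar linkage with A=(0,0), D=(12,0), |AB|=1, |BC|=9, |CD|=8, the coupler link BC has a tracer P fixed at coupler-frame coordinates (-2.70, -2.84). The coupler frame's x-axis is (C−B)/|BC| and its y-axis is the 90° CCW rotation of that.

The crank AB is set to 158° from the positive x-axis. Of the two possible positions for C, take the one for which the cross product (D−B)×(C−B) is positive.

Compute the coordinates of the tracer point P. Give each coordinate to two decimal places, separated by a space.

-1.44 -3.51

A=(0,0), D=(12.00,0)
B = A + 1.00·(cos158°, sin158°) = (-0.9272, 0.3746)
|BD| = 12.9326
circle(B,9.00) ∩ circle(D,8.00): a=7.1236, h=5.5004
  candidates: C₊=(6.3527,5.6664) cross=71.135; C₋=(6.0341,-5.3299) cross=-71.135
  mode + wants cross > 0 → take C=(6.3527,5.6664) (cross=71.135)
ex = (C−B)/|BC| = (0.8089,0.5880); ey = (-0.5880,0.8089)
P = B + -2.70·ex + -2.84·ey = (-1.4413,-3.5101)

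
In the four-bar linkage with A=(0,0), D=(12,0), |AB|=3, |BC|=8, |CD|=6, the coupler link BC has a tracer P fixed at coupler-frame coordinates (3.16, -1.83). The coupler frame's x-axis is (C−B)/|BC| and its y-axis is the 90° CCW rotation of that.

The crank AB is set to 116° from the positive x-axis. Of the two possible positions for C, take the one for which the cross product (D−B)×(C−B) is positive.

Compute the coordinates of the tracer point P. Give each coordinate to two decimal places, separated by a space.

A=(0,0), D=(12.00,0)
B = A + 3.00·(cos116°, sin116°) = (-1.3151, 2.6964)
|BD| = 13.5854
circle(B,8.00) ∩ circle(D,6.00): a=7.8232, h=1.6725
  candidates: C₊=(6.6844,2.7829) cross=22.722; C₋=(6.0205,-0.4956) cross=-22.722
  mode + wants cross > 0 → take C=(6.6844,2.7829) (cross=22.722)
ex = (C−B)/|BC| = (0.9999,0.0108); ey = (-0.0108,0.9999)
P = B + 3.16·ex + -1.83·ey = (1.8645,0.9007)

1.86 0.90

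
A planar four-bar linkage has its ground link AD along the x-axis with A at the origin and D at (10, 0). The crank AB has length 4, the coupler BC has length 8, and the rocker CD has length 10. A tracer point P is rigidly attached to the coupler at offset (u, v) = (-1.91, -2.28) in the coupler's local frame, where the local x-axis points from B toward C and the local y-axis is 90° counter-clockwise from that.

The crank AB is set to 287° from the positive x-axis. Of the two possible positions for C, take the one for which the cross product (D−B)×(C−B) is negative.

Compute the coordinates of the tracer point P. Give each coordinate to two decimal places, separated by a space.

-1.79 -4.09

A=(0,0), D=(10.00,0)
B = A + 4.00·(cos287°, sin287°) = (1.1695, -3.8252)
|BD| = 9.6234
circle(B,8.00) ∩ circle(D,10.00): a=2.9413, h=7.4397
  candidates: C₊=(0.9112,4.1706) cross=71.595; C₋=(6.8256,-9.4828) cross=-71.595
  mode - wants cross < 0 → take C=(6.8256,-9.4828) (cross=-71.595)
ex = (C−B)/|BC| = (0.7070,-0.7072); ey = (0.7072,0.7070)
P = B + -1.91·ex + -2.28·ey = (-1.7933,-4.0865)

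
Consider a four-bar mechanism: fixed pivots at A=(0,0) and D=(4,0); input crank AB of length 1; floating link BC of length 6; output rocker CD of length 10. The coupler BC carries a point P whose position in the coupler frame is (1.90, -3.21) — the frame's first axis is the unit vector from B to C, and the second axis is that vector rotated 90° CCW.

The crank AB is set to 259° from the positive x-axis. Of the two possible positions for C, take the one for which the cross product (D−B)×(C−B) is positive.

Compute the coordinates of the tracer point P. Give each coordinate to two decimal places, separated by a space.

A=(0,0), D=(4.00,0)
B = A + 1.00·(cos259°, sin259°) = (-0.1908, -0.9816)
|BD| = 4.3042
circle(B,6.00) ∩ circle(D,10.00): a=-5.2824, h=2.8454
  candidates: C₊=(-5.9829,0.5840) cross=12.247; C₋=(-4.6851,-4.9567) cross=-12.247
  mode + wants cross > 0 → take C=(-5.9829,0.5840) (cross=12.247)
ex = (C−B)/|BC| = (-0.9654,0.2609); ey = (-0.2609,-0.9654)
P = B + 1.90·ex + -3.21·ey = (-1.1873,2.6130)

-1.19 2.61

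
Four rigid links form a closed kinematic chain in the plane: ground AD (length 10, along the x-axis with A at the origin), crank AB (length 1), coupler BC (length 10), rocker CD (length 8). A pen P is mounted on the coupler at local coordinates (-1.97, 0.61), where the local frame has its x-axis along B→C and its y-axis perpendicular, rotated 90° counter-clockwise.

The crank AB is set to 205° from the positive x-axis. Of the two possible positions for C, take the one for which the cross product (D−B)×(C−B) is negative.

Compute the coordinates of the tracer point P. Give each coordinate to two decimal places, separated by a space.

A=(0,0), D=(10.00,0)
B = A + 1.00·(cos205°, sin205°) = (-0.9063, -0.4226)
|BD| = 10.9145
circle(B,10.00) ∩ circle(D,8.00): a=7.1064, h=7.0355
  candidates: C₊=(5.9224,6.8828) cross=76.789; C₋=(6.4672,-7.1777) cross=-76.789
  mode - wants cross < 0 → take C=(6.4672,-7.1777) (cross=-76.789)
ex = (C−B)/|BC| = (0.7374,-0.6755); ey = (0.6755,0.7374)
P = B + -1.97·ex + 0.61·ey = (-1.9468,1.3579)

-1.95 1.36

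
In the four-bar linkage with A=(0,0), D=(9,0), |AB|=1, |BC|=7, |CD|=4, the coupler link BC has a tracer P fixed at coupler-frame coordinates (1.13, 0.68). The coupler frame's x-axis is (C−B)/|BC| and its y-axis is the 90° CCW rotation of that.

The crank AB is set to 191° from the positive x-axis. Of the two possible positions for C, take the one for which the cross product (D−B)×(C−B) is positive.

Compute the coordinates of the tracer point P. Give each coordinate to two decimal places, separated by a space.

A=(0,0), D=(9.00,0)
B = A + 1.00·(cos191°, sin191°) = (-0.9816, -0.1908)
|BD| = 9.9835
circle(B,7.00) ∩ circle(D,4.00): a=6.6445, h=2.2025
  candidates: C₊=(5.6195,2.1383) cross=21.989; C₋=(5.7037,-2.2659) cross=-21.989
  mode + wants cross > 0 → take C=(5.6195,2.1383) (cross=21.989)
ex = (C−B)/|BC| = (0.9430,0.3327); ey = (-0.3327,0.9430)
P = B + 1.13·ex + 0.68·ey = (-0.1423,0.8264)

-0.14 0.83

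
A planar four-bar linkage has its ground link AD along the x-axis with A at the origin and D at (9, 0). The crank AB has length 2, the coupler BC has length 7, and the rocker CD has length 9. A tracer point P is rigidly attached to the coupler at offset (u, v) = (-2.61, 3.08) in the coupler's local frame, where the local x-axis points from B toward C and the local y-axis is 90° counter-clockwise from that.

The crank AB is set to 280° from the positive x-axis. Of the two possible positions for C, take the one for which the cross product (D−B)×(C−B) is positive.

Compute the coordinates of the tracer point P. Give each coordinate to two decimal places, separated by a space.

A=(0,0), D=(9.00,0)
B = A + 2.00·(cos280°, sin280°) = (0.3473, -1.9696)
|BD| = 8.8740
circle(B,7.00) ∩ circle(D,9.00): a=2.6340, h=6.4855
  candidates: C₊=(1.4761,4.9388) cross=57.553; C₋=(4.3551,-7.7087) cross=-57.553
  mode + wants cross > 0 → take C=(1.4761,4.9388) (cross=57.553)
ex = (C−B)/|BC| = (0.1613,0.9869); ey = (-0.9869,0.1613)
P = B + -2.61·ex + 3.08·ey = (-3.1133,-4.0488)

-3.11 -4.05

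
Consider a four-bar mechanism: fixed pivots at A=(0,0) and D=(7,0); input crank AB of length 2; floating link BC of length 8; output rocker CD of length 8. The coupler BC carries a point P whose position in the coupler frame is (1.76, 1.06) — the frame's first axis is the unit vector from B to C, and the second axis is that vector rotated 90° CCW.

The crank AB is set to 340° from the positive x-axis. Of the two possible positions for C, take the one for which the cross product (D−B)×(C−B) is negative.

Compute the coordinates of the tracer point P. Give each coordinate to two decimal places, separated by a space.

A=(0,0), D=(7.00,0)
B = A + 2.00·(cos340°, sin340°) = (1.8794, -0.6840)
|BD| = 5.1661
circle(B,8.00) ∩ circle(D,8.00): a=2.5831, h=7.5715
  candidates: C₊=(3.4372,7.1628) cross=39.115; C₋=(5.4422,-7.8469) cross=-39.115
  mode - wants cross < 0 → take C=(5.4422,-7.8469) (cross=-39.115)
ex = (C−B)/|BC| = (0.4454,-0.8954); ey = (0.8954,0.4454)
P = B + 1.76·ex + 1.06·ey = (3.6123,-1.7878)

3.61 -1.79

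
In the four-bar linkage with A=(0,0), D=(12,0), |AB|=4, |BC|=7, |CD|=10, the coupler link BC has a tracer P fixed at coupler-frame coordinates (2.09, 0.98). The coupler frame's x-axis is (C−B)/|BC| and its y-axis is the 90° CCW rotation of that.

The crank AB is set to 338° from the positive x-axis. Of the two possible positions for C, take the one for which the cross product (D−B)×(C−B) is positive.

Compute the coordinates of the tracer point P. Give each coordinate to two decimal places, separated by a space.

2.71 0.58

A=(0,0), D=(12.00,0)
B = A + 4.00·(cos338°, sin338°) = (3.7087, -1.4984)
|BD| = 8.4256
circle(B,7.00) ∩ circle(D,10.00): a=1.1863, h=6.8987
  candidates: C₊=(3.6492,5.5013) cross=58.126; C₋=(6.1030,-8.0762) cross=-58.126
  mode + wants cross > 0 → take C=(3.6492,5.5013) (cross=58.126)
ex = (C−B)/|BC| = (-0.0085,1.0000); ey = (-1.0000,-0.0085)
P = B + 2.09·ex + 0.98·ey = (2.7110,0.5832)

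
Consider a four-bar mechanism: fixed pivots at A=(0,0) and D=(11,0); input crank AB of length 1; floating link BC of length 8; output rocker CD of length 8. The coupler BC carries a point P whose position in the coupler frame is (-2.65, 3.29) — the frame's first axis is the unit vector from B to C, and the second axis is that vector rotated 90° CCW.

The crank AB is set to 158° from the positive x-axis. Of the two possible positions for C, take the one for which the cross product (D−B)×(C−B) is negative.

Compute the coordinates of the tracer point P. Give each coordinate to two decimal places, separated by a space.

A=(0,0), D=(11.00,0)
B = A + 1.00·(cos158°, sin158°) = (-0.9272, 0.3746)
|BD| = 11.9331
circle(B,8.00) ∩ circle(D,8.00): a=5.9665, h=5.3292
  candidates: C₊=(5.2037,5.5139) cross=63.594; C₋=(4.8691,-5.1393) cross=-63.594
  mode - wants cross < 0 → take C=(4.8691,-5.1393) (cross=-63.594)
ex = (C−B)/|BC| = (0.7245,-0.6892); ey = (0.6892,0.7245)
P = B + -2.65·ex + 3.29·ey = (-0.5796,4.5848)

-0.58 4.58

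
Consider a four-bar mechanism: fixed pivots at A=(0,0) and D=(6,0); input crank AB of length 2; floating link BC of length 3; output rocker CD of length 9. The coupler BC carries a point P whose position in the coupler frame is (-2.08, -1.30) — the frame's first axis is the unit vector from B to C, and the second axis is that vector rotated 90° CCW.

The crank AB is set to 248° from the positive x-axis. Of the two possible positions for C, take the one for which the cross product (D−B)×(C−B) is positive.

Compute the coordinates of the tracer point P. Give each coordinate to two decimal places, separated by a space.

1.67 -2.26

A=(0,0), D=(6.00,0)
B = A + 2.00·(cos248°, sin248°) = (-0.7492, -1.8544)
|BD| = 6.9993
circle(B,3.00) ∩ circle(D,9.00): a=-1.6437, h=2.5096
  candidates: C₊=(-2.9991,0.1301) cross=17.566; C₋=(-1.6693,-4.7098) cross=-17.566
  mode + wants cross > 0 → take C=(-2.9991,0.1301) (cross=17.566)
ex = (C−B)/|BC| = (-0.7499,0.6615); ey = (-0.6615,-0.7499)
P = B + -2.08·ex + -1.30·ey = (1.6706,-2.2553)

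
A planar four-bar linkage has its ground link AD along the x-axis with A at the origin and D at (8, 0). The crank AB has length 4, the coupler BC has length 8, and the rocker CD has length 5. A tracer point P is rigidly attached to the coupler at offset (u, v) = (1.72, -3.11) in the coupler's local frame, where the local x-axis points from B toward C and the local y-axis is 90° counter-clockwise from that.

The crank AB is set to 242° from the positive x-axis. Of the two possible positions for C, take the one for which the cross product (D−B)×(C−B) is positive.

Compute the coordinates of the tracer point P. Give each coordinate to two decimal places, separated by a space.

1.57 -4.39

A=(0,0), D=(8.00,0)
B = A + 4.00·(cos242°, sin242°) = (-1.8779, -3.5318)
|BD| = 10.4903
circle(B,8.00) ∩ circle(D,5.00): a=7.1040, h=3.6787
  candidates: C₊=(3.5729,2.3239) cross=38.591; C₋=(6.0499,-4.6040) cross=-38.591
  mode + wants cross > 0 → take C=(3.5729,2.3239) (cross=38.591)
ex = (C−B)/|BC| = (0.6813,0.7320); ey = (-0.7320,0.6813)
P = B + 1.72·ex + -3.11·ey = (1.5704,-4.3918)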